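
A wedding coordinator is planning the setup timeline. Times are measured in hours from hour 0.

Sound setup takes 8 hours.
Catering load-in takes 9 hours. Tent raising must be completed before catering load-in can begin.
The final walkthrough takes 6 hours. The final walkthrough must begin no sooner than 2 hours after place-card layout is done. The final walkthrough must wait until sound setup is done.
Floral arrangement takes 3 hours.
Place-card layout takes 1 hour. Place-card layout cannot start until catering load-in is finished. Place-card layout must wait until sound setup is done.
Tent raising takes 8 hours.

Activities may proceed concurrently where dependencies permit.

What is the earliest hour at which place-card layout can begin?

17

Nothing blocks sound setup, so it runs from hour 0 to hour 8.
Tent raising has no prerequisites, so it starts at hour 0 and finishes at hour 8.
Catering load-in waits on tent raising (finishes hour 8), so it starts at hour 8 and finishes at 8 + 9 = hour 17.
Place-card layout waits on catering load-in (finishes hour 17); sound setup (finishes hour 8). The latest of these is hour 17, which is the earliest place-card layout can start.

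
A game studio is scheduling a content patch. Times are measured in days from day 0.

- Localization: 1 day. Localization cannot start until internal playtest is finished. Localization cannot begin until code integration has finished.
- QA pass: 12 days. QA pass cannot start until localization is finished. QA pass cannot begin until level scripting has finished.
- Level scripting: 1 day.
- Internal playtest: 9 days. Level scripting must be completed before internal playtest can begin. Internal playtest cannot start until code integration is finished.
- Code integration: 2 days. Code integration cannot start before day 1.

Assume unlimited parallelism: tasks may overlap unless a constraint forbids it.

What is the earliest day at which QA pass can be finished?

25

Code integration waits on its own release at day 1, so it starts at day 1 and finishes at 1 + 2 = day 3.
Level scripting can start immediately at day 0; it finishes at day 1.
Internal playtest has to wait for level scripting (finishes day 1); code integration (finishes day 3). The latest of these is day 3, so internal playtest runs day 3 to 3 + 9 = day 12.
Localization cannot start until internal playtest (finishes day 12); code integration (finishes day 3). The controlling bound is day 12, so localization finishes at 12 + 1 = day 13.
QA pass cannot start until localization (finishes day 13); level scripting (finishes day 1). The controlling bound is day 13, so QA pass finishes at 13 + 12 = day 25.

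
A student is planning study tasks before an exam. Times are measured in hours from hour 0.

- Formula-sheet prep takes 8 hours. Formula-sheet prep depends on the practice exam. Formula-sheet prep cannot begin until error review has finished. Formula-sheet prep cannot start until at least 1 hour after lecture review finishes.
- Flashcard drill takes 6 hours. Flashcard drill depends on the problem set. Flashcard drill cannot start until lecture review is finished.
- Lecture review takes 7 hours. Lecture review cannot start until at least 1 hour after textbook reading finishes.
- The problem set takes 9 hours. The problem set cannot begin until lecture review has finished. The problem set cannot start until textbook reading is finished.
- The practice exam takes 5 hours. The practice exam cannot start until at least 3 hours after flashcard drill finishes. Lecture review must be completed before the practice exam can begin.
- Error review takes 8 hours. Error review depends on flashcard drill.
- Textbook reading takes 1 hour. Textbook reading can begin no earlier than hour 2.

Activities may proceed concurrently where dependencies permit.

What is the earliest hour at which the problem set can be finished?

Textbook reading waits on its own release at hour 2, so it starts at hour 2 and finishes at 2 + 1 = hour 3.
Lecture review waits on textbook reading (finishes hour 3, plus 1-hour gap → hour 4), so it starts at hour 4 and finishes at 4 + 7 = hour 11.
For the problem set: lecture review (finishes hour 11); textbook reading (finishes hour 3). Taking the maximum gives a start of hour 11, and it finishes at 11 + 9 = hour 20.

20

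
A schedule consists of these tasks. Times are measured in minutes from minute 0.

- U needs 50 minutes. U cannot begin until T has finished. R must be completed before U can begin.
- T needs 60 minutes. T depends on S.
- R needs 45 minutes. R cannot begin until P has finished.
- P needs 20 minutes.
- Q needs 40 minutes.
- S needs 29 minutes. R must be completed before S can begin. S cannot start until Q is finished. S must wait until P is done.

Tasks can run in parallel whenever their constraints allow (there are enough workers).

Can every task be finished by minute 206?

Nothing blocks Q, so it runs from minute 0 to minute 40.
Nothing blocks P, so it runs from minute 0 to minute 20.
After P (finishes minute 20), R can start at minute 20 and finishes at minute 65.
S needs all of R (finishes minute 65); Q (finishes minute 40); P (finishes minute 20). That puts its earliest start at minute 65; it finishes at 65 + 29 = minute 94.
T waits on S (finishes minute 94), so it starts at minute 94 and finishes at 94 + 60 = minute 154.
U cannot start until T (finishes minute 154); R (finishes minute 65). The controlling bound is minute 154, so U finishes at 154 + 50 = minute 204.
Every task is finished by minute 204, which is no later than the deadline of 206, so the schedule is feasible.

Yes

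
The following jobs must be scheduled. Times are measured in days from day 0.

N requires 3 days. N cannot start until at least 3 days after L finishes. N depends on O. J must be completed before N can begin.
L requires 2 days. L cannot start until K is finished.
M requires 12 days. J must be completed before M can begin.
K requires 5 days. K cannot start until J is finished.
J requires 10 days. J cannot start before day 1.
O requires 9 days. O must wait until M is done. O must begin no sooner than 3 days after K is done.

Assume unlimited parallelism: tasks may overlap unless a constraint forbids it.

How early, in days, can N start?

J cannot begin until its own release at day 1. It runs from day 1 to 1 + 10 = day 11.
After J (finishes day 11), M can start at day 11 and finishes at day 23.
K cannot begin until J (finishes day 11). It runs from day 11 to 11 + 5 = day 16.
O needs all of M (finishes day 23); K (finishes day 16, plus 3-day gap → day 19). That puts its earliest start at day 23; it finishes at 23 + 9 = day 32.
After K (finishes day 16), L can start at day 16 and finishes at day 18.
N waits on L (finishes day 18, plus 3-day gap → day 21); O (finishes day 32); J (finishes day 11). The latest of these is day 32, which is the earliest N can start.

32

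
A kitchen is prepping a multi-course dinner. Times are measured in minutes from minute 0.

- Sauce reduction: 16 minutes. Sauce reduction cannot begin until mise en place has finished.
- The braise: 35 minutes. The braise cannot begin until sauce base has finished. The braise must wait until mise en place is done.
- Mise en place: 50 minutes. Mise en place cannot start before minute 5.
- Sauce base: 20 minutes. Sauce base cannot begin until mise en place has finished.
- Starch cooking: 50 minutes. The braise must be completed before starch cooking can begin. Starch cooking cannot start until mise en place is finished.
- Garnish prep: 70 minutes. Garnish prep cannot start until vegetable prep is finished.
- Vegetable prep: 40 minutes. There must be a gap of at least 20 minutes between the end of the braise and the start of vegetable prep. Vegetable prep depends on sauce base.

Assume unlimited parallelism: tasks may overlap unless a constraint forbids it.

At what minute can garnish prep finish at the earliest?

Mise en place waits on its own release at minute 5, so it starts at minute 5 and finishes at 5 + 50 = minute 55.
Sauce base cannot begin until mise en place (finishes minute 55). It runs from minute 55 to 55 + 20 = minute 75.
The braise has to wait for sauce base (finishes minute 75); mise en place (finishes minute 55). The latest of these is minute 75, so the braise runs minute 75 to 75 + 35 = minute 110.
Vegetable prep has to wait for the braise (finishes minute 110, plus 20-minute gap → minute 130); sauce base (finishes minute 75). The latest of these is minute 130, so vegetable prep runs minute 130 to 130 + 40 = minute 170.
After vegetable prep (finishes minute 170), garnish prep can start at minute 170 and finishes at minute 240.

240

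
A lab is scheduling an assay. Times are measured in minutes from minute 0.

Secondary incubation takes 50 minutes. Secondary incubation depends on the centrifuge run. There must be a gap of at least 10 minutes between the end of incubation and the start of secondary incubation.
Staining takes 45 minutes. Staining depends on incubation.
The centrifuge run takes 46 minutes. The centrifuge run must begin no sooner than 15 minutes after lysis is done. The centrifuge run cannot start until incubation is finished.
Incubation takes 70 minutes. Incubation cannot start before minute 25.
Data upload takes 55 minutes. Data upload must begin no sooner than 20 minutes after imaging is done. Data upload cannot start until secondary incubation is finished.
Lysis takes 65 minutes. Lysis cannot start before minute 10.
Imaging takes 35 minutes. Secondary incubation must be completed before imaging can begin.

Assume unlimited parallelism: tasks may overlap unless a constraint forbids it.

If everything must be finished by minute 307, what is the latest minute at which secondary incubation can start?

147

To finish by minute 307, data upload (duration 55) must start no later than minute 252.
Imaging must finish before data upload (must start by minute 252, minus 20-minute gap → minute 232). With a 35-minute duration, imaging must start by 232 − 35 = minute 197.
Secondary incubation feeds imaging (must start by minute 197); data upload (must start by minute 252). Taking the minimum, secondary incubation must finish by minute 197 and start by 197 − 50 = minute 147.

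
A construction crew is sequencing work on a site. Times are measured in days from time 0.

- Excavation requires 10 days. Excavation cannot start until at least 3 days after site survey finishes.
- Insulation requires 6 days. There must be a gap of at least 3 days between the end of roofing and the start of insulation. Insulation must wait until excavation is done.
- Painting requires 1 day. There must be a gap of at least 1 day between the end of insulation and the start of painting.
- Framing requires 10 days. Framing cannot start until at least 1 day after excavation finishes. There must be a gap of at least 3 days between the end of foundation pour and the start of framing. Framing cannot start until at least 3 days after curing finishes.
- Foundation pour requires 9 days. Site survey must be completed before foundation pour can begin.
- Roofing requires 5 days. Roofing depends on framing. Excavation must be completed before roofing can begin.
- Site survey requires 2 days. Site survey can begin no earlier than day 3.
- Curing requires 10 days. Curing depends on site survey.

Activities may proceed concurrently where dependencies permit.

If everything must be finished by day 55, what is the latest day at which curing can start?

Painting must finish by day 55; it takes 1 day, so it must start by 55 − 1 = day 54.
Insulation feeds into painting (must start by day 54, minus 1-day gap → day 53); so insulation must finish by day 53 and therefore start by day 47.
Since insulation (must start by day 47, minus 3-day gap → day 44) depends on it, roofing must finish by day 44. Backing off its 5-day duration gives a latest start of day 39.
Since roofing (must start by day 39) depends on it, framing must finish by day 39. Backing off its 10-day duration gives a latest start of day 29.
Since framing (must start by day 29, minus 3-day gap → day 26) depends on it, curing must finish by day 26. Backing off its 10-day duration gives a latest start of day 16.

16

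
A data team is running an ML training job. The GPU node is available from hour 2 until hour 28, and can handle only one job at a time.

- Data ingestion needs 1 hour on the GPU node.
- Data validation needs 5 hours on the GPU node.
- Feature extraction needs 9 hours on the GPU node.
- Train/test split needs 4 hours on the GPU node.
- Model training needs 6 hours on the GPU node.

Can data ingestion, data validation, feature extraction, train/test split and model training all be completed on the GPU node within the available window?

Yes

The GPU node window is 28 − 2 = 26 hours.
Running back to back, the jobs need 1 + 5 + 9 + 4 + 6 = 25 hours on the GPU node.
Since 25 ≤ 26, they fit within the window.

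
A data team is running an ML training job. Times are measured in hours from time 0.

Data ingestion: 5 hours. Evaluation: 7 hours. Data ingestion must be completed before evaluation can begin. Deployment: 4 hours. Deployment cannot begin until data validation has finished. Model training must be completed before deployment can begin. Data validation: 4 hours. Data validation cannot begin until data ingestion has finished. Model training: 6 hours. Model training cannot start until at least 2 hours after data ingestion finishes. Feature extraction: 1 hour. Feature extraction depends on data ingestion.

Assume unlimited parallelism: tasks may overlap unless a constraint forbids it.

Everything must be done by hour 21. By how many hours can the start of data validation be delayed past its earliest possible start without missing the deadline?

8

Nothing blocks data ingestion, so it runs from hour 0 to hour 5.
Data validation waits on data ingestion (finishes hour 5), so it starts at hour 5 and finishes at 5 + 4 = hour 9.

Working backward from the deadline:
Nothing follows deployment; the deadline of hour 21 is its only limit. It must start by 21 − 4 = hour 17.
Data validation has to be done before deployment (must start by hour 17). That means finishing by hour 17, i.e. starting by 17 − 4 = hour 13.
So data validation can start as early as hour 5 and as late as hour 13, giving 13 − 5 = 8 hours of slack.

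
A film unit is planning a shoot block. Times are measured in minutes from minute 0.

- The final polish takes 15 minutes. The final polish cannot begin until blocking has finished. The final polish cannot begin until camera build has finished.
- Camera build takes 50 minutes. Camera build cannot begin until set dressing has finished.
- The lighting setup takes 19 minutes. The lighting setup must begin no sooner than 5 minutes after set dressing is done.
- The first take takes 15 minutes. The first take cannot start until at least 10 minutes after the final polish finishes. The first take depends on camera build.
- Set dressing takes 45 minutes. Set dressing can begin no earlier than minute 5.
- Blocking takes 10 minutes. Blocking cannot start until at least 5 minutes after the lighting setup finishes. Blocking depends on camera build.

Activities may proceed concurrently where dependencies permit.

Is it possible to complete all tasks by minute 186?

Yes

Set dressing cannot begin until its own release at minute 5. It runs from minute 5 to 5 + 45 = minute 50.
Camera build cannot begin until set dressing (finishes minute 50). It runs from minute 50 to 50 + 50 = minute 100.
After set dressing (finishes minute 50, plus 5-minute gap → minute 55), the lighting setup can start at minute 55 and finishes at minute 74.
For blocking: the lighting setup (finishes minute 74, plus 5-minute gap → minute 79); camera build (finishes minute 100). Taking the maximum gives a start of minute 100, and it finishes at 100 + 10 = minute 110.
For the final polish: blocking (finishes minute 110); camera build (finishes minute 100). Taking the maximum gives a start of minute 110, and it finishes at 110 + 15 = minute 125.
For the first take: the final polish (finishes minute 125, plus 10-minute gap → minute 135); camera build (finishes minute 100). Taking the maximum gives a start of minute 135, and it finishes at 135 + 15 = minute 150.
Every task is finished by minute 150, which is no later than the deadline of 186, so the schedule is feasible.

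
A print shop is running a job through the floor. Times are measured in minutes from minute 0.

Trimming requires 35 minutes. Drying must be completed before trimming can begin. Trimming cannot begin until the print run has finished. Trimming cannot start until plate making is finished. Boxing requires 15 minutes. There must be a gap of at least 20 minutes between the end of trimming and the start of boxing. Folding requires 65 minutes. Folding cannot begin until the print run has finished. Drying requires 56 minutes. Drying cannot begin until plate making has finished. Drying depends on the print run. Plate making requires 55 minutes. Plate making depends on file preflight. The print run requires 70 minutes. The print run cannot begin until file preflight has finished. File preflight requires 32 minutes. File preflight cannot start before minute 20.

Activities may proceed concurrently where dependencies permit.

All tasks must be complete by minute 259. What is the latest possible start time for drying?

Nothing follows boxing; the deadline of minute 259 is its only limit. It must start by 259 − 15 = minute 244.
Trimming feeds into boxing (must start by minute 244, minus 20-minute gap → minute 224); so trimming must finish by minute 224 and therefore start by minute 189.
Drying has to be done before trimming (must start by minute 189). That means finishing by minute 189, i.e. starting by 189 − 56 = minute 133.

133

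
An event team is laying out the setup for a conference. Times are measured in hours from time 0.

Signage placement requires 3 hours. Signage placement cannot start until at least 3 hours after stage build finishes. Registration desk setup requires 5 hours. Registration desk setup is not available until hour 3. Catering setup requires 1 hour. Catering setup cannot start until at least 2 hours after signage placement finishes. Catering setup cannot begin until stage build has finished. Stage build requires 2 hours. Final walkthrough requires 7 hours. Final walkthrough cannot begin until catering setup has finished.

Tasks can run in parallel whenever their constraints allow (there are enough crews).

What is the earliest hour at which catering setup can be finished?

Nothing blocks stage build, so it runs from hour 0 to hour 2.
After stage build (finishes hour 2, plus 3-hour gap → hour 5), signage placement can start at hour 5 and finishes at hour 8.
Catering setup cannot start until signage placement (finishes hour 8, plus 2-hour gap → hour 10); stage build (finishes hour 2). The controlling bound is hour 10, so catering setup finishes at 10 + 1 = hour 11.

11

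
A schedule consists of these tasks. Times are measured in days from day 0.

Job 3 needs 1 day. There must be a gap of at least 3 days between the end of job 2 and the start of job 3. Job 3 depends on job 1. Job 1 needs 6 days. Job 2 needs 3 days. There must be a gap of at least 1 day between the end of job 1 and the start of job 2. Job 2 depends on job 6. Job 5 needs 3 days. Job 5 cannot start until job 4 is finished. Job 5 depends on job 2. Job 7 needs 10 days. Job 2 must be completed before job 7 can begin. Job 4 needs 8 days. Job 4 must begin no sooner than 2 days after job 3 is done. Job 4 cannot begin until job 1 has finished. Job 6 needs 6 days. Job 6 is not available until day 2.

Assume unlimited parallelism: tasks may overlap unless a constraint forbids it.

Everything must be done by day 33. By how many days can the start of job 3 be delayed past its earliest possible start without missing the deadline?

After its own release at day 2, job 6 can start at day 2 and finishes at day 8.
Nothing blocks job 1, so it runs from day 0 to day 6.
Job 2 cannot start until job 1 (finishes day 6, plus 1-day gap → day 7); job 6 (finishes day 8). The controlling bound is day 8, so job 2 finishes at 8 + 3 = day 11.
Job 3 cannot start until job 2 (finishes day 11, plus 3-day gap → day 14); job 1 (finishes day 6). The controlling bound is day 14, so job 3 finishes at 14 + 1 = day 15.

Working backward from the deadline:
To finish by day 33, job 5 (duration 3) must start no later than day 30.
Job 4 has to be done before job 5 (must start by day 30). That means finishing by day 30, i.e. starting by 30 − 8 = day 22.
Job 3 has to be done before job 4 (must start by day 22, minus 2-day gap → day 20). That means finishing by day 20, i.e. starting by 20 − 1 = day 19.
So job 3 can start as early as day 14 and as late as day 19, giving 19 − 14 = 5 days of slack.

5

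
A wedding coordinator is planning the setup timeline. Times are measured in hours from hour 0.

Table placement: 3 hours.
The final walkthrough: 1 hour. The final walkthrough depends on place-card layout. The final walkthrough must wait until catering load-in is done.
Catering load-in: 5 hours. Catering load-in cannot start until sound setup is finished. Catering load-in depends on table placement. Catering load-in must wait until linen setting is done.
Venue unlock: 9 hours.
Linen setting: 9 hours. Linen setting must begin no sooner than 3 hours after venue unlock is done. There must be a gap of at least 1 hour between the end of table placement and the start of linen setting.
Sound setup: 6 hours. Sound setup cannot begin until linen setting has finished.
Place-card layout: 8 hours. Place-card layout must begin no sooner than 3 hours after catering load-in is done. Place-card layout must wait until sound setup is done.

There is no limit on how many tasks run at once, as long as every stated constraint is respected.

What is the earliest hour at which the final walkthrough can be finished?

Nothing blocks table placement, so it runs from hour 0 to hour 3.
Venue unlock can start immediately at hour 0; it finishes at hour 9.
Linen setting needs all of venue unlock (finishes hour 9, plus 3-hour gap → hour 12); table placement (finishes hour 3, plus 1-hour gap → hour 4). That puts its earliest start at hour 12; it finishes at 12 + 9 = hour 21.
After linen setting (finishes hour 21), sound setup can start at hour 21 and finishes at hour 27.
Catering load-in needs all of sound setup (finishes hour 27); table placement (finishes hour 3); linen setting (finishes hour 21). That puts its earliest start at hour 27; it finishes at 27 + 5 = hour 32.
Place-card layout cannot start until catering load-in (finishes hour 32, plus 3-hour gap → hour 35); sound setup (finishes hour 27). The controlling bound is hour 35, so place-card layout finishes at 35 + 8 = hour 43.
The final walkthrough needs all of place-card layout (finishes hour 43); catering load-in (finishes hour 32). That puts its earliest start at hour 43; it finishes at 43 + 1 = hour 44.

44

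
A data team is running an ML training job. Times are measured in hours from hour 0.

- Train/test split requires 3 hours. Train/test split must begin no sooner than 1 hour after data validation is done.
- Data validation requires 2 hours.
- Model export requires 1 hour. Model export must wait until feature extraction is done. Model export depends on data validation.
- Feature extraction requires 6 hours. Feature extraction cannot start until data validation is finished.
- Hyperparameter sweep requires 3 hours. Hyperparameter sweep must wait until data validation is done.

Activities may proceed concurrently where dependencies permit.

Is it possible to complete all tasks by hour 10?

Yes

Nothing blocks data validation, so it runs from hour 0 to hour 2.
Hyperparameter sweep waits on data validation (finishes hour 2), so it starts at hour 2 and finishes at 2 + 3 = hour 5.
After data validation (finishes hour 2, plus 1-hour gap → hour 3), train/test split can start at hour 3 and finishes at hour 6.
Feature extraction waits on data validation (finishes hour 2), so it starts at hour 2 and finishes at 2 + 6 = hour 8.
Model export has to wait for feature extraction (finishes hour 8); data validation (finishes hour 2). The latest of these is hour 8, so model export runs hour 8 to 8 + 1 = hour 9.
Every task is finished by hour 9, which is no later than the deadline of 10, so the schedule is feasible.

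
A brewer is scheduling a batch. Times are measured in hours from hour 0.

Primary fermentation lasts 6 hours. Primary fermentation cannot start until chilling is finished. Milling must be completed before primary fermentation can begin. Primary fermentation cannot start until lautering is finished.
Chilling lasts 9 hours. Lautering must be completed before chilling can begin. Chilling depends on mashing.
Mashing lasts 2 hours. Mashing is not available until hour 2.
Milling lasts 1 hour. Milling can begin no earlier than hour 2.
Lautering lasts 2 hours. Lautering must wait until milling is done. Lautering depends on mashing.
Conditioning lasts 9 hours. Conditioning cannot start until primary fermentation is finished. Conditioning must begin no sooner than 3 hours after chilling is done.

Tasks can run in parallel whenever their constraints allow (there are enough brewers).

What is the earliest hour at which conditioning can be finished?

Mashing waits on its own release at hour 2, so it starts at hour 2 and finishes at 2 + 2 = hour 4.
Milling cannot begin until its own release at hour 2. It runs from hour 2 to 2 + 1 = hour 3.
Lautering needs all of milling (finishes hour 3); mashing (finishes hour 4). That puts its earliest start at hour 4; it finishes at 4 + 2 = hour 6.
Chilling cannot start until lautering (finishes hour 6); mashing (finishes hour 4). The controlling bound is hour 6, so chilling finishes at 6 + 9 = hour 15.
Primary fermentation needs all of chilling (finishes hour 15); milling (finishes hour 3); lautering (finishes hour 6). That puts its earliest start at hour 15; it finishes at 15 + 6 = hour 21.
For conditioning: primary fermentation (finishes hour 21); chilling (finishes hour 15, plus 3-hour gap → hour 18). Taking the maximum gives a start of hour 21, and it finishes at 21 + 9 = hour 30.

30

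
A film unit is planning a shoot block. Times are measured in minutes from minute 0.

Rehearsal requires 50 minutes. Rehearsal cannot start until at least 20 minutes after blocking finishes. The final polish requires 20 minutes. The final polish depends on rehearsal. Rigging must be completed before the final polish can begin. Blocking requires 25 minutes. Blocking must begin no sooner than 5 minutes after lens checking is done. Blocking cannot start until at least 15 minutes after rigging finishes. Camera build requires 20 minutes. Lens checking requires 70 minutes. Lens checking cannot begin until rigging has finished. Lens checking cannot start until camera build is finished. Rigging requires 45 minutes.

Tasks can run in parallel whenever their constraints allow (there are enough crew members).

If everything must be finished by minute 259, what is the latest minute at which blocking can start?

144

The final polish must finish by minute 259; it takes 20 minutes, so it must start by 259 − 20 = minute 239.
Since the final polish (must start by minute 239) depends on it, rehearsal must finish by minute 239. Backing off its 50-minute duration gives a latest start of minute 189.
Since rehearsal (must start by minute 189, minus 20-minute gap → minute 169) depends on it, blocking must finish by minute 169. Backing off its 25-minute duration gives a latest start of minute 144.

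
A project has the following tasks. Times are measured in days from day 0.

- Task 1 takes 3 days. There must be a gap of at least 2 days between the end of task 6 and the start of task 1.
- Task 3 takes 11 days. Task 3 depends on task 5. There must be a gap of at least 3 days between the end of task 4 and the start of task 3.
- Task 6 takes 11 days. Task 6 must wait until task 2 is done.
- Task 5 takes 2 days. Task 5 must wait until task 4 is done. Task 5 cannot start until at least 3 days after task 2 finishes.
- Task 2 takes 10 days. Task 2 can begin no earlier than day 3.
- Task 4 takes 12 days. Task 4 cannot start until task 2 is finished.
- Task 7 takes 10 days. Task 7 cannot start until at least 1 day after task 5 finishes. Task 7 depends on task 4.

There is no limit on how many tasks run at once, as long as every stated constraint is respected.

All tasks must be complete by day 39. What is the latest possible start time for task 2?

Task 3 has no dependents, so it just needs to finish by day 39. Starting by 39 − 11 = day 28 achieves that.
Task 7 has no dependents, so it just needs to finish by day 39. Starting by 39 − 10 = day 29 achieves that.
Task 5 has several dependents: task 3 (must start by day 28); task 7 (must start by day 29, minus 1-day gap → day 28). The earliest of those limits is day 28, so task 5 must start by 28 − 2 = day 26.
Task 4 must finish in time for task 3 (must start by day 28, minus 3-day gap → day 25); task 5 (must start by day 26); task 7 (must start by day 29). The tightest is day 25, so task 4 must start by 25 − 12 = day 13.
Task 1 must finish by day 39; it takes 3 days, so it must start by 39 − 3 = day 36.
Since task 1 (must start by day 36, minus 2-day gap → day 34) depends on it, task 6 must finish by day 34. Backing off its 11-day duration gives a latest start of day 23.
Task 2 feeds task 4 (must start by day 13); task 5 (must start by day 26, minus 3-day gap → day 23); task 6 (must start by day 23). Taking the minimum, task 2 must finish by day 13 and start by 13 − 10 = day 3.

3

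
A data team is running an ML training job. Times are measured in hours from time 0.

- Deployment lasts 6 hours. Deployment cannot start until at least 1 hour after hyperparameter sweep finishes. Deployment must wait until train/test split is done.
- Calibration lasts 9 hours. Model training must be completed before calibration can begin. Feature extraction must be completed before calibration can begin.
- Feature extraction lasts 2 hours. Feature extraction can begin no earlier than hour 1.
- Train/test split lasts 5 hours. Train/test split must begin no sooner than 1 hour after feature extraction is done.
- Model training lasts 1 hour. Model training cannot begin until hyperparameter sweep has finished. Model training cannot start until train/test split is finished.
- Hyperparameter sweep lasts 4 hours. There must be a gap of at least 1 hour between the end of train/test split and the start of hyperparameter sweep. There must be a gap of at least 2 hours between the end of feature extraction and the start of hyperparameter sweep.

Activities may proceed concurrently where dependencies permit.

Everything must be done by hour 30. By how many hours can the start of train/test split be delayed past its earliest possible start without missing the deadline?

6

Feature extraction waits on its own release at hour 1, so it starts at hour 1 and finishes at 1 + 2 = hour 3.
Train/test split waits on feature extraction (finishes hour 3, plus 1-hour gap → hour 4), so it starts at hour 4 and finishes at 4 + 5 = hour 9.

Working backward from the deadline:
Calibration has no dependents, so it just needs to finish by hour 30. Starting by 30 − 9 = hour 21 achieves that.
Since calibration (must start by hour 21) depends on it, model training must finish by hour 21. Backing off its 1-hour duration gives a latest start of hour 20.
Deployment must finish by hour 30; it takes 6 hours, so it must start by 30 − 6 = hour 24.
Hyperparameter sweep feeds model training (must start by hour 20); deployment (must start by hour 24, minus 1-hour gap → hour 23). Taking the minimum, hyperparameter sweep must finish by hour 20 and start by 20 − 4 = hour 16.
Train/test split must finish in time for hyperparameter sweep (must start by hour 16, minus 1-hour gap → hour 15); model training (must start by hour 20); deployment (must start by hour 24). The tightest is hour 15, so train/test split must start by 15 − 5 = hour 10.
So train/test split can start as early as hour 4 and as late as hour 10, giving 10 − 4 = 6 hours of slack.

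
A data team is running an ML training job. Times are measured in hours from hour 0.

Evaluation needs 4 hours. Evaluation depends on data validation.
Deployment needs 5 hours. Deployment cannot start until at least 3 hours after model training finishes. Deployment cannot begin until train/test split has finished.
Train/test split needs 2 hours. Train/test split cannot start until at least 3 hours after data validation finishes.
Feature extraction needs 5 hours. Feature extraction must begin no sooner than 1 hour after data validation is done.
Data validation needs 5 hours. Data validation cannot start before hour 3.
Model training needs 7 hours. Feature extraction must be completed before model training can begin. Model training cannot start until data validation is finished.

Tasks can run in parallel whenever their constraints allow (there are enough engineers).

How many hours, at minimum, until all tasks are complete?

29

After its own release at hour 3, data validation can start at hour 3 and finishes at hour 8.
Evaluation cannot begin until data validation (finishes hour 8). It runs from hour 8 to 8 + 4 = hour 12.
Train/test split cannot begin until data validation (finishes hour 8, plus 3-hour gap → hour 11). It runs from hour 11 to 11 + 2 = hour 13.
After data validation (finishes hour 8, plus 1-hour gap → hour 9), feature extraction can start at hour 9 and finishes at hour 14.
For model training: feature extraction (finishes hour 14); data validation (finishes hour 8). Taking the maximum gives a start of hour 14, and it finishes at 14 + 7 = hour 21.
Deployment needs all of model training (finishes hour 21, plus 3-hour gap → hour 24); train/test split (finishes hour 13). That puts its earliest start at hour 24; it finishes at 24 + 5 = hour 29.
All tasks are finished once the last one completes. Finish times: Data validation at 8, Feature extraction at 14, Train/test split at 13, Model training at 21, Evaluation at 12, Deployment at 29. The latest is hour 29.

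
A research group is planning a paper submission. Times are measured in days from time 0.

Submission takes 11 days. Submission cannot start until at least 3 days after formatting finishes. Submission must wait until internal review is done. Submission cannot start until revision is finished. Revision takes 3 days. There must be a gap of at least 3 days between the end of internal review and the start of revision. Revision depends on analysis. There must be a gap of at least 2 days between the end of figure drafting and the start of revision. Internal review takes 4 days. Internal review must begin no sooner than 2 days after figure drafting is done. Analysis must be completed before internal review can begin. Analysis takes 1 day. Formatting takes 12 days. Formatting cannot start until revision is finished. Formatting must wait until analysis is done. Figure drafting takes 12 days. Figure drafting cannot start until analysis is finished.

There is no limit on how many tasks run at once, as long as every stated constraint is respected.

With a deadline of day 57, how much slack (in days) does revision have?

6

Nothing blocks analysis, so it runs from day 0 to day 1.
After analysis (finishes day 1), figure drafting can start at day 1 and finishes at day 13.
Internal review needs all of figure drafting (finishes day 13, plus 2-day gap → day 15); analysis (finishes day 1). That puts its earliest start at day 15; it finishes at 15 + 4 = day 19.
Revision cannot start until internal review (finishes day 19, plus 3-day gap → day 22); analysis (finishes day 1); figure drafting (finishes day 13, plus 2-day gap → day 15). The controlling bound is day 22, so revision finishes at 22 + 3 = day 25.

Working backward from the deadline:
Submission must finish by day 57; it takes 11 days, so it must start by 57 − 11 = day 46.
Formatting must finish before submission (must start by day 46, minus 3-day gap → day 43). With a 12-day duration, formatting must start by 43 − 12 = day 31.
Revision feeds formatting (must start by day 31); submission (must start by day 46). Taking the minimum, revision must finish by day 31 and start by 31 − 3 = day 28.
So revision can start as early as day 22 and as late as day 28, giving 28 − 22 = 6 days of slack.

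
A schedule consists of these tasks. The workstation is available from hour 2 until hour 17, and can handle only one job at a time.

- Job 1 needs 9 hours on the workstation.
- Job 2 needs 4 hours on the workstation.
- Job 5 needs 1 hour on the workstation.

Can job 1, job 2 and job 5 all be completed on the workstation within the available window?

The workstation window is 17 − 2 = 15 hours.
Running back to back, the jobs need 9 + 4 + 1 = 14 hours on the workstation.
Since 14 ≤ 15, they fit within the window.

Yes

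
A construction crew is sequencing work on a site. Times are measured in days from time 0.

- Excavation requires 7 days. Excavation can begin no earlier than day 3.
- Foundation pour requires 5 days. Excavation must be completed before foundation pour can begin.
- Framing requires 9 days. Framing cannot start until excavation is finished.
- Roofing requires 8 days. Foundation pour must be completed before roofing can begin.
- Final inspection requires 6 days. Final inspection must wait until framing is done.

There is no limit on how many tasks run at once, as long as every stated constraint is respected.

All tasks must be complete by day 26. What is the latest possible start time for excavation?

4

To finish by day 26, roofing (duration 8) must start no later than day 18.
Foundation pour has to be done before roofing (must start by day 18). That means finishing by day 18, i.e. starting by 18 − 5 = day 13.
Final inspection has no dependents, so it just needs to finish by day 26. Starting by 26 − 6 = day 20 achieves that.
Framing has to be done before final inspection (must start by day 20). That means finishing by day 20, i.e. starting by 20 − 9 = day 11.
Excavation has several dependents: foundation pour (must start by day 13); framing (must start by day 11). The earliest of those limits is day 11, so excavation must start by 11 − 7 = day 4.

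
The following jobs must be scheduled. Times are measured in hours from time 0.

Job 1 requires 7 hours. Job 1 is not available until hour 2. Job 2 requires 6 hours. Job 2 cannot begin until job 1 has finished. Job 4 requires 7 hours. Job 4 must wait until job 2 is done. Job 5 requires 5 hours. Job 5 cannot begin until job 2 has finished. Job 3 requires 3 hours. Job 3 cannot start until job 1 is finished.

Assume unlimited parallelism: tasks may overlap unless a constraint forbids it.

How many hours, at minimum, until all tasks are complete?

Job 1 cannot begin until its own release at hour 2. It runs from hour 2 to 2 + 7 = hour 9.
After job 1 (finishes hour 9), job 3 can start at hour 9 and finishes at hour 12.
Job 2 cannot begin until job 1 (finishes hour 9). It runs from hour 9 to 9 + 6 = hour 15.
After job 2 (finishes hour 15), job 5 can start at hour 15 and finishes at hour 20.
After job 2 (finishes hour 15), job 4 can start at hour 15 and finishes at hour 22.
All tasks are finished once the last one completes. Finish times: Job 1 at 9, Job 2 at 15, Job 3 at 12, Job 4 at 22, Job 5 at 20. The latest is hour 22.

22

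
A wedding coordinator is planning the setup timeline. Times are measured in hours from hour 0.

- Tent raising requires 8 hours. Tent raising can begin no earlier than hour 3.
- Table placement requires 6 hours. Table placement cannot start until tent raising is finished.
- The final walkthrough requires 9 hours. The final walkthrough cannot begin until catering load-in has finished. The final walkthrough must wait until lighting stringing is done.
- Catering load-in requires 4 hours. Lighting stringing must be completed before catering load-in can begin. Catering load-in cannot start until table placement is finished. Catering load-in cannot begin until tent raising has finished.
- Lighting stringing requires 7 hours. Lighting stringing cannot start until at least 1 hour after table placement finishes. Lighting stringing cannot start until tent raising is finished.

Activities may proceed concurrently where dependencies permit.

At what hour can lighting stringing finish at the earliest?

Tent raising cannot begin until its own release at hour 3. It runs from hour 3 to 3 + 8 = hour 11.
After tent raising (finishes hour 11), table placement can start at hour 11 and finishes at hour 17.
Lighting stringing needs all of table placement (finishes hour 17, plus 1-hour gap → hour 18); tent raising (finishes hour 11). That puts its earliest start at hour 18; it finishes at 18 + 7 = hour 25.

25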